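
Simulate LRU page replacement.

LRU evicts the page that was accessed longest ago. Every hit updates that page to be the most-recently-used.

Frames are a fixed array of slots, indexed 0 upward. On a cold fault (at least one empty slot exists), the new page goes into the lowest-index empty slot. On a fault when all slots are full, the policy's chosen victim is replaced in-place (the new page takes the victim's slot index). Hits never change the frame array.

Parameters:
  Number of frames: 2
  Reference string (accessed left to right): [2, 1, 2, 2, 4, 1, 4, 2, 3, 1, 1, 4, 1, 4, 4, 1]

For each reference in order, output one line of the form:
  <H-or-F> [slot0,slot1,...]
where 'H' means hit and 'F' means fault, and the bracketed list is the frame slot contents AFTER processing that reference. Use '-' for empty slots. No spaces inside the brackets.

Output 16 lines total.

F [2,-]
F [2,1]
H [2,1]
H [2,1]
F [2,4]
F [1,4]
H [1,4]
F [2,4]
F [2,3]
F [1,3]
H [1,3]
F [1,4]
H [1,4]
H [1,4]
H [1,4]
H [1,4]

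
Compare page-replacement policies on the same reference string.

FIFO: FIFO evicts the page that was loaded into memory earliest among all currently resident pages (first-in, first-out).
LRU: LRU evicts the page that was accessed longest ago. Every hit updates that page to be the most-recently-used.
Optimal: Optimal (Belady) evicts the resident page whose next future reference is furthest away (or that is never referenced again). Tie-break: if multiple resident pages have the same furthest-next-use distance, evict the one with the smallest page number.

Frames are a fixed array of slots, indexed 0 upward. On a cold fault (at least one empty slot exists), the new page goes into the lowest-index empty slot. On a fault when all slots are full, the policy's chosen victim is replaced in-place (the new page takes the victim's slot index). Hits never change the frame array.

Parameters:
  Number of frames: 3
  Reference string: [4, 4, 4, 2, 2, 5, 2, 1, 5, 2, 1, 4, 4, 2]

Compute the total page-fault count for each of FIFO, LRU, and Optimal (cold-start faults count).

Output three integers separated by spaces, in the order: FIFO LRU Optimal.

Answer: 6 5 5

Derivation:
--- FIFO ---
  step 0: ref 4 -> FAULT, frames=[4,-,-] (faults so far: 1)
  step 1: ref 4 -> HIT, frames=[4,-,-] (faults so far: 1)
  step 2: ref 4 -> HIT, frames=[4,-,-] (faults so far: 1)
  step 3: ref 2 -> FAULT, frames=[4,2,-] (faults so far: 2)
  step 4: ref 2 -> HIT, frames=[4,2,-] (faults so far: 2)
  step 5: ref 5 -> FAULT, frames=[4,2,5] (faults so far: 3)
  step 6: ref 2 -> HIT, frames=[4,2,5] (faults so far: 3)
  step 7: ref 1 -> FAULT, evict 4, frames=[1,2,5] (faults so far: 4)
  step 8: ref 5 -> HIT, frames=[1,2,5] (faults so far: 4)
  step 9: ref 2 -> HIT, frames=[1,2,5] (faults so far: 4)
  step 10: ref 1 -> HIT, frames=[1,2,5] (faults so far: 4)
  step 11: ref 4 -> FAULT, evict 2, frames=[1,4,5] (faults so far: 5)
  step 12: ref 4 -> HIT, frames=[1,4,5] (faults so far: 5)
  step 13: ref 2 -> FAULT, evict 5, frames=[1,4,2] (faults so far: 6)
  FIFO total faults: 6
--- LRU ---
  step 0: ref 4 -> FAULT, frames=[4,-,-] (faults so far: 1)
  step 1: ref 4 -> HIT, frames=[4,-,-] (faults so far: 1)
  step 2: ref 4 -> HIT, frames=[4,-,-] (faults so far: 1)
  step 3: ref 2 -> FAULT, frames=[4,2,-] (faults so far: 2)
  step 4: ref 2 -> HIT, frames=[4,2,-] (faults so far: 2)
  step 5: ref 5 -> FAULT, frames=[4,2,5] (faults so far: 3)
  step 6: ref 2 -> HIT, frames=[4,2,5] (faults so far: 3)
  step 7: ref 1 -> FAULT, evict 4, frames=[1,2,5] (faults so far: 4)
  step 8: ref 5 -> HIT, frames=[1,2,5] (faults so far: 4)
  step 9: ref 2 -> HIT, frames=[1,2,5] (faults so far: 4)
  step 10: ref 1 -> HIT, frames=[1,2,5] (faults so far: 4)
  step 11: ref 4 -> FAULT, evict 5, frames=[1,2,4] (faults so far: 5)
  step 12: ref 4 -> HIT, frames=[1,2,4] (faults so far: 5)
  step 13: ref 2 -> HIT, frames=[1,2,4] (faults so far: 5)
  LRU total faults: 5
--- Optimal ---
  step 0: ref 4 -> FAULT, frames=[4,-,-] (faults so far: 1)
  step 1: ref 4 -> HIT, frames=[4,-,-] (faults so far: 1)
  step 2: ref 4 -> HIT, frames=[4,-,-] (faults so far: 1)
  step 3: ref 2 -> FAULT, frames=[4,2,-] (faults so far: 2)
  step 4: ref 2 -> HIT, frames=[4,2,-] (faults so far: 2)
  step 5: ref 5 -> FAULT, frames=[4,2,5] (faults so far: 3)
  step 6: ref 2 -> HIT, frames=[4,2,5] (faults so far: 3)
  step 7: ref 1 -> FAULT, evict 4, frames=[1,2,5] (faults so far: 4)
  step 8: ref 5 -> HIT, frames=[1,2,5] (faults so far: 4)
  step 9: ref 2 -> HIT, frames=[1,2,5] (faults so far: 4)
  step 10: ref 1 -> HIT, frames=[1,2,5] (faults so far: 4)
  step 11: ref 4 -> FAULT, evict 1, frames=[4,2,5] (faults so far: 5)
  step 12: ref 4 -> HIT, frames=[4,2,5] (faults so far: 5)
  step 13: ref 2 -> HIT, frames=[4,2,5] (faults so far: 5)
  Optimal total faults: 5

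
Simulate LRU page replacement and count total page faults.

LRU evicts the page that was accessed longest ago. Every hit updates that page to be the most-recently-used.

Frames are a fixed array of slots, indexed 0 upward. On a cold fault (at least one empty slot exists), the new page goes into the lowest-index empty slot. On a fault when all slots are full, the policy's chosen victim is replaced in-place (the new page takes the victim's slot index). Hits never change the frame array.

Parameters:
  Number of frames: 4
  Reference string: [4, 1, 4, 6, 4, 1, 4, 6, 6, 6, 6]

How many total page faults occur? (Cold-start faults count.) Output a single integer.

Step 0: ref 4 → FAULT, frames=[4,-,-,-]
Step 1: ref 1 → FAULT, frames=[4,1,-,-]
Step 2: ref 4 → HIT, frames=[4,1,-,-]
Step 3: ref 6 → FAULT, frames=[4,1,6,-]
Step 4: ref 4 → HIT, frames=[4,1,6,-]
Step 5: ref 1 → HIT, frames=[4,1,6,-]
Step 6: ref 4 → HIT, frames=[4,1,6,-]
Step 7: ref 6 → HIT, frames=[4,1,6,-]
Step 8: ref 6 → HIT, frames=[4,1,6,-]
Step 9: ref 6 → HIT, frames=[4,1,6,-]
Step 10: ref 6 → HIT, frames=[4,1,6,-]
Total faults: 3

Answer: 3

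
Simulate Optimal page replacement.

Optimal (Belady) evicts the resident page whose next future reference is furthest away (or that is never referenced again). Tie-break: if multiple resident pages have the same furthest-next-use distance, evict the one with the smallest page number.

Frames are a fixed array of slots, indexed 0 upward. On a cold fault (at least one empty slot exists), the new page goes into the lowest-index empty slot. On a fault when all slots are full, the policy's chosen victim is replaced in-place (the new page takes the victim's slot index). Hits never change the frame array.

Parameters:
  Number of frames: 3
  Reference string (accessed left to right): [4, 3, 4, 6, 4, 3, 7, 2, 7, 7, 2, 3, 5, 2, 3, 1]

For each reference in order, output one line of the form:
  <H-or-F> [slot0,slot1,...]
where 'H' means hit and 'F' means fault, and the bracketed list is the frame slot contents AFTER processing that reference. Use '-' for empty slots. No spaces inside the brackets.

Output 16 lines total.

F [4,-,-]
F [4,3,-]
H [4,3,-]
F [4,3,6]
H [4,3,6]
H [4,3,6]
F [7,3,6]
F [7,3,2]
H [7,3,2]
H [7,3,2]
H [7,3,2]
H [7,3,2]
F [5,3,2]
H [5,3,2]
H [5,3,2]
F [5,3,1]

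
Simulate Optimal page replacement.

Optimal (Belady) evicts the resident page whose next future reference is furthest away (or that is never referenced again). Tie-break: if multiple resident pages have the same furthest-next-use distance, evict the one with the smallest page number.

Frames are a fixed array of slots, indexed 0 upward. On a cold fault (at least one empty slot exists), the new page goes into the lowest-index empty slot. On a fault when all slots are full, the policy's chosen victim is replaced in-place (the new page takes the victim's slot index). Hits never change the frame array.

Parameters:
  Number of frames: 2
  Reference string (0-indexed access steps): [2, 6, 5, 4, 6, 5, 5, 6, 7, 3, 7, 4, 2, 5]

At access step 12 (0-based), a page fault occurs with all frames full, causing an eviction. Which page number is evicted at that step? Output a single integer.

Step 0: ref 2 -> FAULT, frames=[2,-]
Step 1: ref 6 -> FAULT, frames=[2,6]
Step 2: ref 5 -> FAULT, evict 2, frames=[5,6]
Step 3: ref 4 -> FAULT, evict 5, frames=[4,6]
Step 4: ref 6 -> HIT, frames=[4,6]
Step 5: ref 5 -> FAULT, evict 4, frames=[5,6]
Step 6: ref 5 -> HIT, frames=[5,6]
Step 7: ref 6 -> HIT, frames=[5,6]
Step 8: ref 7 -> FAULT, evict 6, frames=[5,7]
Step 9: ref 3 -> FAULT, evict 5, frames=[3,7]
Step 10: ref 7 -> HIT, frames=[3,7]
Step 11: ref 4 -> FAULT, evict 3, frames=[4,7]
Step 12: ref 2 -> FAULT, evict 4, frames=[2,7]
At step 12: evicted page 4

Answer: 4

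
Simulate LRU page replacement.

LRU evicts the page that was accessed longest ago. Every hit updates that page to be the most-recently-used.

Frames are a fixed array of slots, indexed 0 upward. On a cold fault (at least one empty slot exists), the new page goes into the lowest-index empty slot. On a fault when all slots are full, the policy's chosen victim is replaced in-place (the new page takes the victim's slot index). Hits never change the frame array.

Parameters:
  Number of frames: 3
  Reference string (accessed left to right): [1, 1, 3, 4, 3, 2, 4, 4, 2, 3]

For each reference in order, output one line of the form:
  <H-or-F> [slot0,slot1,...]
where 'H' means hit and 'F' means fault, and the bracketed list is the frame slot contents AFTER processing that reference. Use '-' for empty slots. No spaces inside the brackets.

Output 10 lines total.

F [1,-,-]
H [1,-,-]
F [1,3,-]
F [1,3,4]
H [1,3,4]
F [2,3,4]
H [2,3,4]
H [2,3,4]
H [2,3,4]
H [2,3,4]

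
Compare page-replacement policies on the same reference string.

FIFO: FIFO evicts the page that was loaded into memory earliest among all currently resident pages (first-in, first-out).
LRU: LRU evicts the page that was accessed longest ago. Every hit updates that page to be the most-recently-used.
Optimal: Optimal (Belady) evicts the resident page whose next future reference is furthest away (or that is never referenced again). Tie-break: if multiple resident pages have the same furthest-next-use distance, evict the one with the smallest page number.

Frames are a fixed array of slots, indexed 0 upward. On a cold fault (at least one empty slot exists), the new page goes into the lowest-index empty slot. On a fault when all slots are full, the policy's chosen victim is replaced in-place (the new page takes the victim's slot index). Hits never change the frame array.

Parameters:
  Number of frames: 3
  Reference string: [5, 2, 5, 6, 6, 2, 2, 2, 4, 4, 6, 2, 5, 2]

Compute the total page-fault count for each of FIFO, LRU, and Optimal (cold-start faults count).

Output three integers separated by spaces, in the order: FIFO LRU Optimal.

--- FIFO ---
  step 0: ref 5 -> FAULT, frames=[5,-,-] (faults so far: 1)
  step 1: ref 2 -> FAULT, frames=[5,2,-] (faults so far: 2)
  step 2: ref 5 -> HIT, frames=[5,2,-] (faults so far: 2)
  step 3: ref 6 -> FAULT, frames=[5,2,6] (faults so far: 3)
  step 4: ref 6 -> HIT, frames=[5,2,6] (faults so far: 3)
  step 5: ref 2 -> HIT, frames=[5,2,6] (faults so far: 3)
  step 6: ref 2 -> HIT, frames=[5,2,6] (faults so far: 3)
  step 7: ref 2 -> HIT, frames=[5,2,6] (faults so far: 3)
  step 8: ref 4 -> FAULT, evict 5, frames=[4,2,6] (faults so far: 4)
  step 9: ref 4 -> HIT, frames=[4,2,6] (faults so far: 4)
  step 10: ref 6 -> HIT, frames=[4,2,6] (faults so far: 4)
  step 11: ref 2 -> HIT, frames=[4,2,6] (faults so far: 4)
  step 12: ref 5 -> FAULT, evict 2, frames=[4,5,6] (faults so far: 5)
  step 13: ref 2 -> FAULT, evict 6, frames=[4,5,2] (faults so far: 6)
  FIFO total faults: 6
--- LRU ---
  step 0: ref 5 -> FAULT, frames=[5,-,-] (faults so far: 1)
  step 1: ref 2 -> FAULT, frames=[5,2,-] (faults so far: 2)
  step 2: ref 5 -> HIT, frames=[5,2,-] (faults so far: 2)
  step 3: ref 6 -> FAULT, frames=[5,2,6] (faults so far: 3)
  step 4: ref 6 -> HIT, frames=[5,2,6] (faults so far: 3)
  step 5: ref 2 -> HIT, frames=[5,2,6] (faults so far: 3)
  step 6: ref 2 -> HIT, frames=[5,2,6] (faults so far: 3)
  step 7: ref 2 -> HIT, frames=[5,2,6] (faults so far: 3)
  step 8: ref 4 -> FAULT, evict 5, frames=[4,2,6] (faults so far: 4)
  step 9: ref 4 -> HIT, frames=[4,2,6] (faults so far: 4)
  step 10: ref 6 -> HIT, frames=[4,2,6] (faults so far: 4)
  step 11: ref 2 -> HIT, frames=[4,2,6] (faults so far: 4)
  step 12: ref 5 -> FAULT, evict 4, frames=[5,2,6] (faults so far: 5)
  step 13: ref 2 -> HIT, frames=[5,2,6] (faults so far: 5)
  LRU total faults: 5
--- Optimal ---
  step 0: ref 5 -> FAULT, frames=[5,-,-] (faults so far: 1)
  step 1: ref 2 -> FAULT, frames=[5,2,-] (faults so far: 2)
  step 2: ref 5 -> HIT, frames=[5,2,-] (faults so far: 2)
  step 3: ref 6 -> FAULT, frames=[5,2,6] (faults so far: 3)
  step 4: ref 6 -> HIT, frames=[5,2,6] (faults so far: 3)
  step 5: ref 2 -> HIT, frames=[5,2,6] (faults so far: 3)
  step 6: ref 2 -> HIT, frames=[5,2,6] (faults so far: 3)
  step 7: ref 2 -> HIT, frames=[5,2,6] (faults so far: 3)
  step 8: ref 4 -> FAULT, evict 5, frames=[4,2,6] (faults so far: 4)
  step 9: ref 4 -> HIT, frames=[4,2,6] (faults so far: 4)
  step 10: ref 6 -> HIT, frames=[4,2,6] (faults so far: 4)
  step 11: ref 2 -> HIT, frames=[4,2,6] (faults so far: 4)
  step 12: ref 5 -> FAULT, evict 4, frames=[5,2,6] (faults so far: 5)
  step 13: ref 2 -> HIT, frames=[5,2,6] (faults so far: 5)
  Optimal total faults: 5

Answer: 6 5 5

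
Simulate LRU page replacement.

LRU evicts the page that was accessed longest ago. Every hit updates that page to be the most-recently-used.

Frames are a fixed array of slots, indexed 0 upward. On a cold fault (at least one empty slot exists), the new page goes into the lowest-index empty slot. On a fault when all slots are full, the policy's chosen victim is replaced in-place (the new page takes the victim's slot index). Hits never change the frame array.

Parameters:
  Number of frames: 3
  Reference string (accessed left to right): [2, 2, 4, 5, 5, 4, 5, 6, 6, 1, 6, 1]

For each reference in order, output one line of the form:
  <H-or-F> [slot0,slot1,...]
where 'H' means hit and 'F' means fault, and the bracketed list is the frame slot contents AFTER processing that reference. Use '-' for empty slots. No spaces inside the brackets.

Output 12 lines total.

F [2,-,-]
H [2,-,-]
F [2,4,-]
F [2,4,5]
H [2,4,5]
H [2,4,5]
H [2,4,5]
F [6,4,5]
H [6,4,5]
F [6,1,5]
H [6,1,5]
H [6,1,5]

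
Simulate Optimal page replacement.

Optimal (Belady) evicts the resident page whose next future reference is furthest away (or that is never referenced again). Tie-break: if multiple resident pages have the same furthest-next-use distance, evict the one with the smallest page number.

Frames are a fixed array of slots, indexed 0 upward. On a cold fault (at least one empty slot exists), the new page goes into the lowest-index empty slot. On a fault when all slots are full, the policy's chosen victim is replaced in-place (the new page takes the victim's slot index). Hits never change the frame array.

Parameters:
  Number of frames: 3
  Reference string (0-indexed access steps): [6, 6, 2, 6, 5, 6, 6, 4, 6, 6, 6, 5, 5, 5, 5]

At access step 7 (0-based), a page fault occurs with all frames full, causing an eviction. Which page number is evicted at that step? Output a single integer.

Answer: 2

Derivation:
Step 0: ref 6 -> FAULT, frames=[6,-,-]
Step 1: ref 6 -> HIT, frames=[6,-,-]
Step 2: ref 2 -> FAULT, frames=[6,2,-]
Step 3: ref 6 -> HIT, frames=[6,2,-]
Step 4: ref 5 -> FAULT, frames=[6,2,5]
Step 5: ref 6 -> HIT, frames=[6,2,5]
Step 6: ref 6 -> HIT, frames=[6,2,5]
Step 7: ref 4 -> FAULT, evict 2, frames=[6,4,5]
At step 7: evicted page 2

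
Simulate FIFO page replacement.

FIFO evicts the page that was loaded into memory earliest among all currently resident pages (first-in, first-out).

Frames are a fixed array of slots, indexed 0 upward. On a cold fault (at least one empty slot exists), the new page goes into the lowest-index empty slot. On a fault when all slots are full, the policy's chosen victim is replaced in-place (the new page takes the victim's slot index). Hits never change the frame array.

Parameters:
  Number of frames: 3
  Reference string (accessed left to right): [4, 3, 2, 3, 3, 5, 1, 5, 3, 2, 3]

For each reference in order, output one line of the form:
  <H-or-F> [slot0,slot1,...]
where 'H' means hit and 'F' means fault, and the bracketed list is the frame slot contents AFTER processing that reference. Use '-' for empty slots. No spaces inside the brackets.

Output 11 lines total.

F [4,-,-]
F [4,3,-]
F [4,3,2]
H [4,3,2]
H [4,3,2]
F [5,3,2]
F [5,1,2]
H [5,1,2]
F [5,1,3]
F [2,1,3]
H [2,1,3]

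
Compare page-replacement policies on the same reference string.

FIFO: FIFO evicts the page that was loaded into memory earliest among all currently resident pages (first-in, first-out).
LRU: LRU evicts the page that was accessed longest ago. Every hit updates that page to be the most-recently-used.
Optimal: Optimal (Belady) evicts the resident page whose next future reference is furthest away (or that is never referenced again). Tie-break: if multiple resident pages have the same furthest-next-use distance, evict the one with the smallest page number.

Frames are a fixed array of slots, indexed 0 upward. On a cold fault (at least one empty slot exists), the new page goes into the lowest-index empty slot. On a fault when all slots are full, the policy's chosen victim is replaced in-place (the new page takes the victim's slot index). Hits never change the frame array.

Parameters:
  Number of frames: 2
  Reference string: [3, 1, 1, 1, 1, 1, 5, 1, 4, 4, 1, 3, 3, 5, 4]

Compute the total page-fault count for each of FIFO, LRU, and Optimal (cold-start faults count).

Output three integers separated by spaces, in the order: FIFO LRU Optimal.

--- FIFO ---
  step 0: ref 3 -> FAULT, frames=[3,-] (faults so far: 1)
  step 1: ref 1 -> FAULT, frames=[3,1] (faults so far: 2)
  step 2: ref 1 -> HIT, frames=[3,1] (faults so far: 2)
  step 3: ref 1 -> HIT, frames=[3,1] (faults so far: 2)
  step 4: ref 1 -> HIT, frames=[3,1] (faults so far: 2)
  step 5: ref 1 -> HIT, frames=[3,1] (faults so far: 2)
  step 6: ref 5 -> FAULT, evict 3, frames=[5,1] (faults so far: 3)
  step 7: ref 1 -> HIT, frames=[5,1] (faults so far: 3)
  step 8: ref 4 -> FAULT, evict 1, frames=[5,4] (faults so far: 4)
  step 9: ref 4 -> HIT, frames=[5,4] (faults so far: 4)
  step 10: ref 1 -> FAULT, evict 5, frames=[1,4] (faults so far: 5)
  step 11: ref 3 -> FAULT, evict 4, frames=[1,3] (faults so far: 6)
  step 12: ref 3 -> HIT, frames=[1,3] (faults so far: 6)
  step 13: ref 5 -> FAULT, evict 1, frames=[5,3] (faults so far: 7)
  step 14: ref 4 -> FAULT, evict 3, frames=[5,4] (faults so far: 8)
  FIFO total faults: 8
--- LRU ---
  step 0: ref 3 -> FAULT, frames=[3,-] (faults so far: 1)
  step 1: ref 1 -> FAULT, frames=[3,1] (faults so far: 2)
  step 2: ref 1 -> HIT, frames=[3,1] (faults so far: 2)
  step 3: ref 1 -> HIT, frames=[3,1] (faults so far: 2)
  step 4: ref 1 -> HIT, frames=[3,1] (faults so far: 2)
  step 5: ref 1 -> HIT, frames=[3,1] (faults so far: 2)
  step 6: ref 5 -> FAULT, evict 3, frames=[5,1] (faults so far: 3)
  step 7: ref 1 -> HIT, frames=[5,1] (faults so far: 3)
  step 8: ref 4 -> FAULT, evict 5, frames=[4,1] (faults so far: 4)
  step 9: ref 4 -> HIT, frames=[4,1] (faults so far: 4)
  step 10: ref 1 -> HIT, frames=[4,1] (faults so far: 4)
  step 11: ref 3 -> FAULT, evict 4, frames=[3,1] (faults so far: 5)
  step 12: ref 3 -> HIT, frames=[3,1] (faults so far: 5)
  step 13: ref 5 -> FAULT, evict 1, frames=[3,5] (faults so far: 6)
  step 14: ref 4 -> FAULT, evict 3, frames=[4,5] (faults so far: 7)
  LRU total faults: 7
--- Optimal ---
  step 0: ref 3 -> FAULT, frames=[3,-] (faults so far: 1)
  step 1: ref 1 -> FAULT, frames=[3,1] (faults so far: 2)
  step 2: ref 1 -> HIT, frames=[3,1] (faults so far: 2)
  step 3: ref 1 -> HIT, frames=[3,1] (faults so far: 2)
  step 4: ref 1 -> HIT, frames=[3,1] (faults so far: 2)
  step 5: ref 1 -> HIT, frames=[3,1] (faults so far: 2)
  step 6: ref 5 -> FAULT, evict 3, frames=[5,1] (faults so far: 3)
  step 7: ref 1 -> HIT, frames=[5,1] (faults so far: 3)
  step 8: ref 4 -> FAULT, evict 5, frames=[4,1] (faults so far: 4)
  step 9: ref 4 -> HIT, frames=[4,1] (faults so far: 4)
  step 10: ref 1 -> HIT, frames=[4,1] (faults so far: 4)
  step 11: ref 3 -> FAULT, evict 1, frames=[4,3] (faults so far: 5)
  step 12: ref 3 -> HIT, frames=[4,3] (faults so far: 5)
  step 13: ref 5 -> FAULT, evict 3, frames=[4,5] (faults so far: 6)
  step 14: ref 4 -> HIT, frames=[4,5] (faults so far: 6)
  Optimal total faults: 6

Answer: 8 7 6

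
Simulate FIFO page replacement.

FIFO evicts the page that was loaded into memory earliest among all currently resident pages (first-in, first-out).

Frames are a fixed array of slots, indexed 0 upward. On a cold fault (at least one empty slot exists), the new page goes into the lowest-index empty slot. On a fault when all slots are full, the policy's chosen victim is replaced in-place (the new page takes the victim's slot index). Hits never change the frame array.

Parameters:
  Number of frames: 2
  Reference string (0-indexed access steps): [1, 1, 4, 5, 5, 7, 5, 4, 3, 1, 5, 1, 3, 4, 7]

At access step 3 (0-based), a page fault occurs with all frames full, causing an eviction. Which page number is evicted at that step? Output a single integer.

Step 0: ref 1 -> FAULT, frames=[1,-]
Step 1: ref 1 -> HIT, frames=[1,-]
Step 2: ref 4 -> FAULT, frames=[1,4]
Step 3: ref 5 -> FAULT, evict 1, frames=[5,4]
At step 3: evicted page 1

Answer: 1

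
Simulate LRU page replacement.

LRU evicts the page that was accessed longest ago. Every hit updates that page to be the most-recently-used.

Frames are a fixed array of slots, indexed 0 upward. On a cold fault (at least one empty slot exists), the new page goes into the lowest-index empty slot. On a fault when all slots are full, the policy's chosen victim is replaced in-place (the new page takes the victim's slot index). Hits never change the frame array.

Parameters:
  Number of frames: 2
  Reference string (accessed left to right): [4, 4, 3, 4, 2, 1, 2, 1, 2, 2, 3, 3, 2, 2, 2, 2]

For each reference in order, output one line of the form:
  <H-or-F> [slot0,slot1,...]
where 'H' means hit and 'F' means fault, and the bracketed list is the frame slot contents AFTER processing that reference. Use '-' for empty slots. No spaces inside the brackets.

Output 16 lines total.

F [4,-]
H [4,-]
F [4,3]
H [4,3]
F [4,2]
F [1,2]
H [1,2]
H [1,2]
H [1,2]
H [1,2]
F [3,2]
H [3,2]
H [3,2]
H [3,2]
H [3,2]
H [3,2]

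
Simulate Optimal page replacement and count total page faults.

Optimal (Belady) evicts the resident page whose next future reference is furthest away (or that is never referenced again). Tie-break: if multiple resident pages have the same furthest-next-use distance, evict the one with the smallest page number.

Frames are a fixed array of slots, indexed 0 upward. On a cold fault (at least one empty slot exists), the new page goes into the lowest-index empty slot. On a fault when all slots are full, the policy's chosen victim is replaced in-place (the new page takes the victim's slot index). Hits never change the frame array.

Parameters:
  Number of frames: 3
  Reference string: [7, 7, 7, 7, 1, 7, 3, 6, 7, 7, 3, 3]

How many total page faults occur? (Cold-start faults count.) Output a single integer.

Answer: 4

Derivation:
Step 0: ref 7 → FAULT, frames=[7,-,-]
Step 1: ref 7 → HIT, frames=[7,-,-]
Step 2: ref 7 → HIT, frames=[7,-,-]
Step 3: ref 7 → HIT, frames=[7,-,-]
Step 4: ref 1 → FAULT, frames=[7,1,-]
Step 5: ref 7 → HIT, frames=[7,1,-]
Step 6: ref 3 → FAULT, frames=[7,1,3]
Step 7: ref 6 → FAULT (evict 1), frames=[7,6,3]
Step 8: ref 7 → HIT, frames=[7,6,3]
Step 9: ref 7 → HIT, frames=[7,6,3]
Step 10: ref 3 → HIT, frames=[7,6,3]
Step 11: ref 3 → HIT, frames=[7,6,3]
Total faults: 4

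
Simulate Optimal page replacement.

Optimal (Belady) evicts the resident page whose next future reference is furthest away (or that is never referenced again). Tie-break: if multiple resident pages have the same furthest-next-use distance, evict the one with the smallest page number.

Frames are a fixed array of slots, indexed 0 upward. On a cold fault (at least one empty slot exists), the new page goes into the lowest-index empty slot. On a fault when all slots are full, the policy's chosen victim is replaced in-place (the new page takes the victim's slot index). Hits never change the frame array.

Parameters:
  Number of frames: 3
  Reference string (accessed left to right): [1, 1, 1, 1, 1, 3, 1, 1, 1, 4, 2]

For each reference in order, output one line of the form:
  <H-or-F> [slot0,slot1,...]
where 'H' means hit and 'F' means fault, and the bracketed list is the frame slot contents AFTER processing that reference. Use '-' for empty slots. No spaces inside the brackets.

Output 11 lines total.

F [1,-,-]
H [1,-,-]
H [1,-,-]
H [1,-,-]
H [1,-,-]
F [1,3,-]
H [1,3,-]
H [1,3,-]
H [1,3,-]
F [1,3,4]
F [2,3,4]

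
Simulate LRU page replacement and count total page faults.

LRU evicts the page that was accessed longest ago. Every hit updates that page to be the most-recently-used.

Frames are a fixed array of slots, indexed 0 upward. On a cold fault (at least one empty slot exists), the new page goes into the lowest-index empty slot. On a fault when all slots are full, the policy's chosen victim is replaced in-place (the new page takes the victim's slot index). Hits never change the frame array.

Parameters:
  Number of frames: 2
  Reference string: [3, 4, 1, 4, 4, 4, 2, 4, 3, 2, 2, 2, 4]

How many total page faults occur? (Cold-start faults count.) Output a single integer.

Step 0: ref 3 → FAULT, frames=[3,-]
Step 1: ref 4 → FAULT, frames=[3,4]
Step 2: ref 1 → FAULT (evict 3), frames=[1,4]
Step 3: ref 4 → HIT, frames=[1,4]
Step 4: ref 4 → HIT, frames=[1,4]
Step 5: ref 4 → HIT, frames=[1,4]
Step 6: ref 2 → FAULT (evict 1), frames=[2,4]
Step 7: ref 4 → HIT, frames=[2,4]
Step 8: ref 3 → FAULT (evict 2), frames=[3,4]
Step 9: ref 2 → FAULT (evict 4), frames=[3,2]
Step 10: ref 2 → HIT, frames=[3,2]
Step 11: ref 2 → HIT, frames=[3,2]
Step 12: ref 4 → FAULT (evict 3), frames=[4,2]
Total faults: 7

Answer: 7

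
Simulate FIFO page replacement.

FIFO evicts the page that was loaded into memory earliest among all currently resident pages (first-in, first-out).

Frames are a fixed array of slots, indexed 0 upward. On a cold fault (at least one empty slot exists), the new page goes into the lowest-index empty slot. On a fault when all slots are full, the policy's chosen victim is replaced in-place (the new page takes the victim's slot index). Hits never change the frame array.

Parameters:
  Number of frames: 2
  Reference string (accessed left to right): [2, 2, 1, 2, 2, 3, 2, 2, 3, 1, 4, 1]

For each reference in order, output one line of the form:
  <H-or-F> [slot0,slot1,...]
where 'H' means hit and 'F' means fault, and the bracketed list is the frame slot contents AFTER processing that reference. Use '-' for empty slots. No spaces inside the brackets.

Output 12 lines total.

F [2,-]
H [2,-]
F [2,1]
H [2,1]
H [2,1]
F [3,1]
F [3,2]
H [3,2]
H [3,2]
F [1,2]
F [1,4]
H [1,4]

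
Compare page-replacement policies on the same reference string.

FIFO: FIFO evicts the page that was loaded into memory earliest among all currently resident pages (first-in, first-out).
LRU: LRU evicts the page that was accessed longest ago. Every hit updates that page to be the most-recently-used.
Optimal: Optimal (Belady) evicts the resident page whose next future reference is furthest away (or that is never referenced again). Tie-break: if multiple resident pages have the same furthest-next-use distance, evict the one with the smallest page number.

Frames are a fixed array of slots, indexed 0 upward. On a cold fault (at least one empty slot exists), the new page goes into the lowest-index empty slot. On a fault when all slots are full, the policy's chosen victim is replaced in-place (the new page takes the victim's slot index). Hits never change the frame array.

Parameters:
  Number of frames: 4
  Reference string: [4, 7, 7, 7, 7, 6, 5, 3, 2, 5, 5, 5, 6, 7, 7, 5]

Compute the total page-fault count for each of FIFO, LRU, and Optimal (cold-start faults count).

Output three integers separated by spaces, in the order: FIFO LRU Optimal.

--- FIFO ---
  step 0: ref 4 -> FAULT, frames=[4,-,-,-] (faults so far: 1)
  step 1: ref 7 -> FAULT, frames=[4,7,-,-] (faults so far: 2)
  step 2: ref 7 -> HIT, frames=[4,7,-,-] (faults so far: 2)
  step 3: ref 7 -> HIT, frames=[4,7,-,-] (faults so far: 2)
  step 4: ref 7 -> HIT, frames=[4,7,-,-] (faults so far: 2)
  step 5: ref 6 -> FAULT, frames=[4,7,6,-] (faults so far: 3)
  step 6: ref 5 -> FAULT, frames=[4,7,6,5] (faults so far: 4)
  step 7: ref 3 -> FAULT, evict 4, frames=[3,7,6,5] (faults so far: 5)
  step 8: ref 2 -> FAULT, evict 7, frames=[3,2,6,5] (faults so far: 6)
  step 9: ref 5 -> HIT, frames=[3,2,6,5] (faults so far: 6)
  step 10: ref 5 -> HIT, frames=[3,2,6,5] (faults so far: 6)
  step 11: ref 5 -> HIT, frames=[3,2,6,5] (faults so far: 6)
  step 12: ref 6 -> HIT, frames=[3,2,6,5] (faults so far: 6)
  step 13: ref 7 -> FAULT, evict 6, frames=[3,2,7,5] (faults so far: 7)
  step 14: ref 7 -> HIT, frames=[3,2,7,5] (faults so far: 7)
  step 15: ref 5 -> HIT, frames=[3,2,7,5] (faults so far: 7)
  FIFO total faults: 7
--- LRU ---
  step 0: ref 4 -> FAULT, frames=[4,-,-,-] (faults so far: 1)
  step 1: ref 7 -> FAULT, frames=[4,7,-,-] (faults so far: 2)
  step 2: ref 7 -> HIT, frames=[4,7,-,-] (faults so far: 2)
  step 3: ref 7 -> HIT, frames=[4,7,-,-] (faults so far: 2)
  step 4: ref 7 -> HIT, frames=[4,7,-,-] (faults so far: 2)
  step 5: ref 6 -> FAULT, frames=[4,7,6,-] (faults so far: 3)
  step 6: ref 5 -> FAULT, frames=[4,7,6,5] (faults so far: 4)
  step 7: ref 3 -> FAULT, evict 4, frames=[3,7,6,5] (faults so far: 5)
  step 8: ref 2 -> FAULT, evict 7, frames=[3,2,6,5] (faults so far: 6)
  step 9: ref 5 -> HIT, frames=[3,2,6,5] (faults so far: 6)
  step 10: ref 5 -> HIT, frames=[3,2,6,5] (faults so far: 6)
  step 11: ref 5 -> HIT, frames=[3,2,6,5] (faults so far: 6)
  step 12: ref 6 -> HIT, frames=[3,2,6,5] (faults so far: 6)
  step 13: ref 7 -> FAULT, evict 3, frames=[7,2,6,5] (faults so far: 7)
  step 14: ref 7 -> HIT, frames=[7,2,6,5] (faults so far: 7)
  step 15: ref 5 -> HIT, frames=[7,2,6,5] (faults so far: 7)
  LRU total faults: 7
--- Optimal ---
  step 0: ref 4 -> FAULT, frames=[4,-,-,-] (faults so far: 1)
  step 1: ref 7 -> FAULT, frames=[4,7,-,-] (faults so far: 2)
  step 2: ref 7 -> HIT, frames=[4,7,-,-] (faults so far: 2)
  step 3: ref 7 -> HIT, frames=[4,7,-,-] (faults so far: 2)
  step 4: ref 7 -> HIT, frames=[4,7,-,-] (faults so far: 2)
  step 5: ref 6 -> FAULT, frames=[4,7,6,-] (faults so far: 3)
  step 6: ref 5 -> FAULT, frames=[4,7,6,5] (faults so far: 4)
  step 7: ref 3 -> FAULT, evict 4, frames=[3,7,6,5] (faults so far: 5)
  step 8: ref 2 -> FAULT, evict 3, frames=[2,7,6,5] (faults so far: 6)
  step 9: ref 5 -> HIT, frames=[2,7,6,5] (faults so far: 6)
  step 10: ref 5 -> HIT, frames=[2,7,6,5] (faults so far: 6)
  step 11: ref 5 -> HIT, frames=[2,7,6,5] (faults so far: 6)
  step 12: ref 6 -> HIT, frames=[2,7,6,5] (faults so far: 6)
  step 13: ref 7 -> HIT, frames=[2,7,6,5] (faults so far: 6)
  step 14: ref 7 -> HIT, frames=[2,7,6,5] (faults so far: 6)
  step 15: ref 5 -> HIT, frames=[2,7,6,5] (faults so far: 6)
  Optimal total faults: 6

Answer: 7 7 6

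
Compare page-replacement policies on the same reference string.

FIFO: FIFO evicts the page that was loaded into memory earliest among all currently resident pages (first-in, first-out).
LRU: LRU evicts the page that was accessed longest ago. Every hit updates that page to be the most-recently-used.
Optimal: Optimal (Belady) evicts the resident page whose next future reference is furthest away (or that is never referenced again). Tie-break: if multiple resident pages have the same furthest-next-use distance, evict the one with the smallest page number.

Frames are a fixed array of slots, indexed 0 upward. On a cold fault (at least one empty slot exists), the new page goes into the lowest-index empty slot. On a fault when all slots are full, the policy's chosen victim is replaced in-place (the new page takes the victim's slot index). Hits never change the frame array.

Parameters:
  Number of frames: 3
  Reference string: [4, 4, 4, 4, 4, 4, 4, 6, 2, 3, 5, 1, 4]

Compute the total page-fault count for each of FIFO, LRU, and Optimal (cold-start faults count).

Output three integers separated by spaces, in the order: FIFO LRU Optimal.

Answer: 7 7 6

Derivation:
--- FIFO ---
  step 0: ref 4 -> FAULT, frames=[4,-,-] (faults so far: 1)
  step 1: ref 4 -> HIT, frames=[4,-,-] (faults so far: 1)
  step 2: ref 4 -> HIT, frames=[4,-,-] (faults so far: 1)
  step 3: ref 4 -> HIT, frames=[4,-,-] (faults so far: 1)
  step 4: ref 4 -> HIT, frames=[4,-,-] (faults so far: 1)
  step 5: ref 4 -> HIT, frames=[4,-,-] (faults so far: 1)
  step 6: ref 4 -> HIT, frames=[4,-,-] (faults so far: 1)
  step 7: ref 6 -> FAULT, frames=[4,6,-] (faults so far: 2)
  step 8: ref 2 -> FAULT, frames=[4,6,2] (faults so far: 3)
  step 9: ref 3 -> FAULT, evict 4, frames=[3,6,2] (faults so far: 4)
  step 10: ref 5 -> FAULT, evict 6, frames=[3,5,2] (faults so far: 5)
  step 11: ref 1 -> FAULT, evict 2, frames=[3,5,1] (faults so far: 6)
  step 12: ref 4 -> FAULT, evict 3, frames=[4,5,1] (faults so far: 7)
  FIFO total faults: 7
--- LRU ---
  step 0: ref 4 -> FAULT, frames=[4,-,-] (faults so far: 1)
  step 1: ref 4 -> HIT, frames=[4,-,-] (faults so far: 1)
  step 2: ref 4 -> HIT, frames=[4,-,-] (faults so far: 1)
  step 3: ref 4 -> HIT, frames=[4,-,-] (faults so far: 1)
  step 4: ref 4 -> HIT, frames=[4,-,-] (faults so far: 1)
  step 5: ref 4 -> HIT, frames=[4,-,-] (faults so far: 1)
  step 6: ref 4 -> HIT, frames=[4,-,-] (faults so far: 1)
  step 7: ref 6 -> FAULT, frames=[4,6,-] (faults so far: 2)
  step 8: ref 2 -> FAULT, frames=[4,6,2] (faults so far: 3)
  step 9: ref 3 -> FAULT, evict 4, frames=[3,6,2] (faults so far: 4)
  step 10: ref 5 -> FAULT, evict 6, frames=[3,5,2] (faults so far: 5)
  step 11: ref 1 -> FAULT, evict 2, frames=[3,5,1] (faults so far: 6)
  step 12: ref 4 -> FAULT, evict 3, frames=[4,5,1] (faults so far: 7)
  LRU total faults: 7
--- Optimal ---
  step 0: ref 4 -> FAULT, frames=[4,-,-] (faults so far: 1)
  step 1: ref 4 -> HIT, frames=[4,-,-] (faults so far: 1)
  step 2: ref 4 -> HIT, frames=[4,-,-] (faults so far: 1)
  step 3: ref 4 -> HIT, frames=[4,-,-] (faults so far: 1)
  step 4: ref 4 -> HIT, frames=[4,-,-] (faults so far: 1)
  step 5: ref 4 -> HIT, frames=[4,-,-] (faults so far: 1)
  step 6: ref 4 -> HIT, frames=[4,-,-] (faults so far: 1)
  step 7: ref 6 -> FAULT, frames=[4,6,-] (faults so far: 2)
  step 8: ref 2 -> FAULT, frames=[4,6,2] (faults so far: 3)
  step 9: ref 3 -> FAULT, evict 2, frames=[4,6,3] (faults so far: 4)
  step 10: ref 5 -> FAULT, evict 3, frames=[4,6,5] (faults so far: 5)
  step 11: ref 1 -> FAULT, evict 5, frames=[4,6,1] (faults so far: 6)
  step 12: ref 4 -> HIT, frames=[4,6,1] (faults so far: 6)
  Optimal total faults: 6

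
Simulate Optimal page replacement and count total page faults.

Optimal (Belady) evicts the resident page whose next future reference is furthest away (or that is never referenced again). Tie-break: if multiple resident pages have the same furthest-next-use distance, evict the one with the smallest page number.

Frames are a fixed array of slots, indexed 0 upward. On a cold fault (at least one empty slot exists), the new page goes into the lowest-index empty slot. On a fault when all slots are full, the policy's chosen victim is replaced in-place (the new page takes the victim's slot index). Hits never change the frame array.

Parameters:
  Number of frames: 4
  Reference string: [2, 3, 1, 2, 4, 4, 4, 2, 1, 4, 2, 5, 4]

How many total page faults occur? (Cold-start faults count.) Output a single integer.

Step 0: ref 2 → FAULT, frames=[2,-,-,-]
Step 1: ref 3 → FAULT, frames=[2,3,-,-]
Step 2: ref 1 → FAULT, frames=[2,3,1,-]
Step 3: ref 2 → HIT, frames=[2,3,1,-]
Step 4: ref 4 → FAULT, frames=[2,3,1,4]
Step 5: ref 4 → HIT, frames=[2,3,1,4]
Step 6: ref 4 → HIT, frames=[2,3,1,4]
Step 7: ref 2 → HIT, frames=[2,3,1,4]
Step 8: ref 1 → HIT, frames=[2,3,1,4]
Step 9: ref 4 → HIT, frames=[2,3,1,4]
Step 10: ref 2 → HIT, frames=[2,3,1,4]
Step 11: ref 5 → FAULT (evict 1), frames=[2,3,5,4]
Step 12: ref 4 → HIT, frames=[2,3,5,4]
Total faults: 5

Answer: 5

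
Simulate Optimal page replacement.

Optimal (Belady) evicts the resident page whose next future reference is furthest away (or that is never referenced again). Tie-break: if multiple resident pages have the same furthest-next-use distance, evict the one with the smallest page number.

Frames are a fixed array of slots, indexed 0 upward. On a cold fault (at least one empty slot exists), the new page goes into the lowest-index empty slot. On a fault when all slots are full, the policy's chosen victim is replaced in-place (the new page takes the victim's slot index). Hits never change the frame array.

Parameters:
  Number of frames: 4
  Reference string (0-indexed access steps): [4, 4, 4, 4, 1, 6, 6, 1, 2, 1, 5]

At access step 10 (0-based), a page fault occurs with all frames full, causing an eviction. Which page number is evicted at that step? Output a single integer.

Step 0: ref 4 -> FAULT, frames=[4,-,-,-]
Step 1: ref 4 -> HIT, frames=[4,-,-,-]
Step 2: ref 4 -> HIT, frames=[4,-,-,-]
Step 3: ref 4 -> HIT, frames=[4,-,-,-]
Step 4: ref 1 -> FAULT, frames=[4,1,-,-]
Step 5: ref 6 -> FAULT, frames=[4,1,6,-]
Step 6: ref 6 -> HIT, frames=[4,1,6,-]
Step 7: ref 1 -> HIT, frames=[4,1,6,-]
Step 8: ref 2 -> FAULT, frames=[4,1,6,2]
Step 9: ref 1 -> HIT, frames=[4,1,6,2]
Step 10: ref 5 -> FAULT, evict 1, frames=[4,5,6,2]
At step 10: evicted page 1

Answer: 1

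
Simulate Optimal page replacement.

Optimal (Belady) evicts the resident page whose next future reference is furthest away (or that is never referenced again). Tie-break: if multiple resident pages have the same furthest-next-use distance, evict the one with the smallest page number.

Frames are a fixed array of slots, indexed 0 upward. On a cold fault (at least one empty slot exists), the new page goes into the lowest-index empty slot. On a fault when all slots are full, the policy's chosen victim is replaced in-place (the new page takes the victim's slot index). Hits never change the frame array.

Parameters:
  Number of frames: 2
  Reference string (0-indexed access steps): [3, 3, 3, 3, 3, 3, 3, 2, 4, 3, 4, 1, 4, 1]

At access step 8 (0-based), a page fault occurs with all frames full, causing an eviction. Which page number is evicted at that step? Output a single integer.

Answer: 2

Derivation:
Step 0: ref 3 -> FAULT, frames=[3,-]
Step 1: ref 3 -> HIT, frames=[3,-]
Step 2: ref 3 -> HIT, frames=[3,-]
Step 3: ref 3 -> HIT, frames=[3,-]
Step 4: ref 3 -> HIT, frames=[3,-]
Step 5: ref 3 -> HIT, frames=[3,-]
Step 6: ref 3 -> HIT, frames=[3,-]
Step 7: ref 2 -> FAULT, frames=[3,2]
Step 8: ref 4 -> FAULT, evict 2, frames=[3,4]
At step 8: evicted page 2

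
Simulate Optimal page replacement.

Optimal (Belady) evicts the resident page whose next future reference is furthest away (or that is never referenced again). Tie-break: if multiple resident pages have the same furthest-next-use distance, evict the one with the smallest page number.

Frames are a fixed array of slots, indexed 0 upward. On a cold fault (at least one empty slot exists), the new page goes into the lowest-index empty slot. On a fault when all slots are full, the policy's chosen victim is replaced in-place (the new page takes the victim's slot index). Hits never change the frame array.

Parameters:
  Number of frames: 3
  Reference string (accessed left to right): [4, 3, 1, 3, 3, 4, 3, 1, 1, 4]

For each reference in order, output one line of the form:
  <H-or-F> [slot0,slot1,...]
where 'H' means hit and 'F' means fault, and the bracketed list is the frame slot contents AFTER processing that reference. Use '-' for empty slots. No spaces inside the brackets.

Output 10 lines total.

F [4,-,-]
F [4,3,-]
F [4,3,1]
H [4,3,1]
H [4,3,1]
H [4,3,1]
H [4,3,1]
H [4,3,1]
H [4,3,1]
H [4,3,1]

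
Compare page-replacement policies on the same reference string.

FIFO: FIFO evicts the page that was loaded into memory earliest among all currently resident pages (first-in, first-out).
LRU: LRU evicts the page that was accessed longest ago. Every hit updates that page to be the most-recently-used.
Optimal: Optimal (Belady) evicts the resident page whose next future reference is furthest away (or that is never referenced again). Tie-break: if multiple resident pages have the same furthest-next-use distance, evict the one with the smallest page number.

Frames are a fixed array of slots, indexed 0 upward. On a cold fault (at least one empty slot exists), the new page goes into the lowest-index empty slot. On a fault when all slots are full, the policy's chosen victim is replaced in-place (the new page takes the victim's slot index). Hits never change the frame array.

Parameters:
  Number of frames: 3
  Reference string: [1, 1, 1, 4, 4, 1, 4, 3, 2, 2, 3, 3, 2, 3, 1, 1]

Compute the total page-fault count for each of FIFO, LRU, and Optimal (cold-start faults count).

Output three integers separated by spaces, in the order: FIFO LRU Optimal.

Answer: 5 5 4

Derivation:
--- FIFO ---
  step 0: ref 1 -> FAULT, frames=[1,-,-] (faults so far: 1)
  step 1: ref 1 -> HIT, frames=[1,-,-] (faults so far: 1)
  step 2: ref 1 -> HIT, frames=[1,-,-] (faults so far: 1)
  step 3: ref 4 -> FAULT, frames=[1,4,-] (faults so far: 2)
  step 4: ref 4 -> HIT, frames=[1,4,-] (faults so far: 2)
  step 5: ref 1 -> HIT, frames=[1,4,-] (faults so far: 2)
  step 6: ref 4 -> HIT, frames=[1,4,-] (faults so far: 2)
  step 7: ref 3 -> FAULT, frames=[1,4,3] (faults so far: 3)
  step 8: ref 2 -> FAULT, evict 1, frames=[2,4,3] (faults so far: 4)
  step 9: ref 2 -> HIT, frames=[2,4,3] (faults so far: 4)
  step 10: ref 3 -> HIT, frames=[2,4,3] (faults so far: 4)
  step 11: ref 3 -> HIT, frames=[2,4,3] (faults so far: 4)
  step 12: ref 2 -> HIT, frames=[2,4,3] (faults so far: 4)
  step 13: ref 3 -> HIT, frames=[2,4,3] (faults so far: 4)
  step 14: ref 1 -> FAULT, evict 4, frames=[2,1,3] (faults so far: 5)
  step 15: ref 1 -> HIT, frames=[2,1,3] (faults so far: 5)
  FIFO total faults: 5
--- LRU ---
  step 0: ref 1 -> FAULT, frames=[1,-,-] (faults so far: 1)
  step 1: ref 1 -> HIT, frames=[1,-,-] (faults so far: 1)
  step 2: ref 1 -> HIT, frames=[1,-,-] (faults so far: 1)
  step 3: ref 4 -> FAULT, frames=[1,4,-] (faults so far: 2)
  step 4: ref 4 -> HIT, frames=[1,4,-] (faults so far: 2)
  step 5: ref 1 -> HIT, frames=[1,4,-] (faults so far: 2)
  step 6: ref 4 -> HIT, frames=[1,4,-] (faults so far: 2)
  step 7: ref 3 -> FAULT, frames=[1,4,3] (faults so far: 3)
  step 8: ref 2 -> FAULT, evict 1, frames=[2,4,3] (faults so far: 4)
  step 9: ref 2 -> HIT, frames=[2,4,3] (faults so far: 4)
  step 10: ref 3 -> HIT, frames=[2,4,3] (faults so far: 4)
  step 11: ref 3 -> HIT, frames=[2,4,3] (faults so far: 4)
  step 12: ref 2 -> HIT, frames=[2,4,3] (faults so far: 4)
  step 13: ref 3 -> HIT, frames=[2,4,3] (faults so far: 4)
  step 14: ref 1 -> FAULT, evict 4, frames=[2,1,3] (faults so far: 5)
  step 15: ref 1 -> HIT, frames=[2,1,3] (faults so far: 5)
  LRU total faults: 5
--- Optimal ---
  step 0: ref 1 -> FAULT, frames=[1,-,-] (faults so far: 1)
  step 1: ref 1 -> HIT, frames=[1,-,-] (faults so far: 1)
  step 2: ref 1 -> HIT, frames=[1,-,-] (faults so far: 1)
  step 3: ref 4 -> FAULT, frames=[1,4,-] (faults so far: 2)
  step 4: ref 4 -> HIT, frames=[1,4,-] (faults so far: 2)
  step 5: ref 1 -> HIT, frames=[1,4,-] (faults so far: 2)
  step 6: ref 4 -> HIT, frames=[1,4,-] (faults so far: 2)
  step 7: ref 3 -> FAULT, frames=[1,4,3] (faults so far: 3)
  step 8: ref 2 -> FAULT, evict 4, frames=[1,2,3] (faults so far: 4)
  step 9: ref 2 -> HIT, frames=[1,2,3] (faults so far: 4)
  step 10: ref 3 -> HIT, frames=[1,2,3] (faults so far: 4)
  step 11: ref 3 -> HIT, frames=[1,2,3] (faults so far: 4)
  step 12: ref 2 -> HIT, frames=[1,2,3] (faults so far: 4)
  step 13: ref 3 -> HIT, frames=[1,2,3] (faults so far: 4)
  step 14: ref 1 -> HIT, frames=[1,2,3] (faults so far: 4)
  step 15: ref 1 -> HIT, frames=[1,2,3] (faults so far: 4)
  Optimal total faults: 4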